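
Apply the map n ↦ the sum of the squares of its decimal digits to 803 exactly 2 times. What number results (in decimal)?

803 → 73
73 → 58

58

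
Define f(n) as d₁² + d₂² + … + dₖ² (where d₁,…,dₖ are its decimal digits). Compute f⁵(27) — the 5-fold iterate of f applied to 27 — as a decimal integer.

27 → 2² + 7² = 4 + 49 = 53
53 → 5² + 3² = 25 + 9 = 34
34 → 3² + 4² = 9 + 16 = 25
25 → 2² + 5² = 4 + 25 = 29
29 → 2² + 9² = 4 + 81 = 85

85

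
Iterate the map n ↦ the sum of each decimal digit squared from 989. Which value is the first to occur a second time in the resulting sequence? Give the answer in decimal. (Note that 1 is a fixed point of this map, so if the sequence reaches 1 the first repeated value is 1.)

989 → 9² + 8² + 9² = 81 + 64 + 81 = 226
226 → 2² + 2² + 6² = 4 + 4 + 36 = 44
44 → 4² + 4² = 16 + 16 = 32
32 → 3² + 2² = 9 + 4 = 13
13 → 1² + 3² = 1 + 9 = 10
10 → 1² + 0² = 1 + 0 = 1  — reached the fixed point 1.
1 → 1, so 1 is the first repeated value.

1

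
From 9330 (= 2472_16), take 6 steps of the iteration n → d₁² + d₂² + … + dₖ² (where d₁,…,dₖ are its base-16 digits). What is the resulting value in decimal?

9330 = (2,4,7,2)_16 → 2² + 4² + 7² + 2² = 4 + 16 + 49 + 4 = 73
73 = (4,9)_16 → 4² + 9² = 16 + 81 = 97
97 = (6,1)_16 → 6² + 1² = 36 + 1 = 37
37 = (2,5)_16 → 2² + 5² = 4 + 25 = 29
29 = (1,13)_16 → 1² + 13² = 1 + 169 = 170
170 = (10,10)_16 → 10² + 10² = 100 + 100 = 200

200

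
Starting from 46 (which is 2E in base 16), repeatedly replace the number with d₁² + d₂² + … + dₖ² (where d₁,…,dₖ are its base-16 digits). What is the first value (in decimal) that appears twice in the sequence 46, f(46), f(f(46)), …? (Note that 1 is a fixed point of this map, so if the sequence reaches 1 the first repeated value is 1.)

169

46 = (2,14)_16 → 2² + 14² = 200
200 = (12,8)_16 → 12² + 8² = 208
208 = (13,0)_16 → 13² + 0² = 169
169 = (10,9)_16 → 10² + 9² = 181
181 = (11,5)_16 → 11² + 5² = 146
146 = (9,2)_16 → 9² + 2² = 85
85 = (5,5)_16 → 5² + 5² = 50
50 = (3,2)_16 → 3² + 2² = 13
13 = (13)_16 → 13² = 169  — 169 already appeared earlier.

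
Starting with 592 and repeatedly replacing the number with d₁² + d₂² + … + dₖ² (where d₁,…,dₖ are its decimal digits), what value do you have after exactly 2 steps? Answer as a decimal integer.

2

592 → 5² + 9² + 2² = 110
110 → 1² + 1² + 0² = 2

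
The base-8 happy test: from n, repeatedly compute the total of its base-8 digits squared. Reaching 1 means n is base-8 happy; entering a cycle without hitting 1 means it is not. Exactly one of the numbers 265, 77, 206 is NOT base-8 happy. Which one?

206

265: 265 → 18 → 8 → 1  — reaches 1 (base-8 happy)
77: 77 → 27 → 18 → 8 → 1  — reaches 1 (base-8 happy)
206: 206 → 46 → 61 → 74 → 6 → 36 → 32 → 16 → 4 → 16  — repeats 16 (not base-8 happy)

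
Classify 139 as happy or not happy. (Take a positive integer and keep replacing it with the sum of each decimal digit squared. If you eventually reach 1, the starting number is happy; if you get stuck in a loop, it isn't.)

happy

139 → 1² + 3² + 9² = 1 + 9 + 81 = 91
91 → 9² + 1² = 81 + 1 = 82
82 → 8² + 2² = 64 + 4 = 68
68 → 6² + 8² = 36 + 64 = 100
100 → 1² + 0² + 0² = 1 + 0 + 0 = 1  — reached 1.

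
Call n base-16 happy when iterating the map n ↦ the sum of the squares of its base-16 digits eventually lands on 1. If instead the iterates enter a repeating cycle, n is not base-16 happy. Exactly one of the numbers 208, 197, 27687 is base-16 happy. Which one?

27687

208: 208 → 169 → 181 → 146 → 85 → 50 → 13 → 169  — repeats 169 (not base-16 happy)
197: 197 → 169 → 181 → 146 → 85 → 50 → 13 → 169  — repeats 169 (not base-16 happy)
27687: 27687 → 233 → 277 → 27 → 122 → 149 → 106 → 136 → 128 → 64 → 16 → 1  — reaches 1 (base-16 happy)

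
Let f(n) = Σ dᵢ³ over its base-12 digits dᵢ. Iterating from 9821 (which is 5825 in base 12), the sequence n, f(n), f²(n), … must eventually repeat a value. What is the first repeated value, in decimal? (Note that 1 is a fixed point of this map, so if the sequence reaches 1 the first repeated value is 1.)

9821 = (5,8,2,5)_12 → 5³ + 8³ + 2³ + 5³ = 125 + 512 + 8 + 125 = 770
770 = (5,4,2)_12 → 5³ + 4³ + 2³ = 125 + 64 + 8 = 197
197 = (1,4,5)_12 → 1³ + 4³ + 5³ = 1 + 64 + 125 = 190
190 = (1,3,10)_12 → 1³ + 3³ + 10³ = 1 + 27 + 1000 = 1028
1028 = (7,1,8)_12 → 7³ + 1³ + 8³ = 343 + 1 + 512 = 856
856 = (5,11,4)_12 → 5³ + 11³ + 4³ = 125 + 1331 + 64 = 1520
1520 = (10,6,8)_12 → 10³ + 6³ + 8³ = 1000 + 216 + 512 = 1728
1728 = (1,0,0,0)_12 → 1³ + 0³ + 0³ + 0³ = 1 + 0 + 0 + 0 = 1  — reached the fixed point 1.
1 → 1, so 1 is the first repeated value.

1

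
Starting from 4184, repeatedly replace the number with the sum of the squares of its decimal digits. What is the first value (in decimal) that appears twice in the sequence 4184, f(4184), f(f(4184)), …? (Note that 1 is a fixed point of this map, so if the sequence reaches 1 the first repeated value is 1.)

4184 → 4² + 1² + 8² + 4² = 16 + 1 + 64 + 16 = 97
97 → 9² + 7² = 81 + 49 = 130
130 → 1² + 3² + 0² = 1 + 9 + 0 = 10
10 → 1² + 0² = 1 + 0 = 1  — reached the fixed point 1.
1 → 1, so 1 is the first repeated value.

1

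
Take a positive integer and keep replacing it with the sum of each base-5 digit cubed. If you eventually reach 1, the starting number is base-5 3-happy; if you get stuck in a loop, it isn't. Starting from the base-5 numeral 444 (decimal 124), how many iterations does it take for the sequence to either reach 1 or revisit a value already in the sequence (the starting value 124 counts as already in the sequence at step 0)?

8

124 = (4,4,4)_5 → 4³ + 4³ + 4³ = 64 + 64 + 64 = 192
192 = (1,2,3,2)_5 → 1³ + 2³ + 3³ + 2³ = 1 + 8 + 27 + 8 = 44
44 = (1,3,4)_5 → 1³ + 3³ + 4³ = 1 + 27 + 64 = 92
92 = (3,3,2)_5 → 3³ + 3³ + 2³ = 27 + 27 + 8 = 62
62 = (2,2,2)_5 → 2³ + 2³ + 2³ = 8 + 8 + 8 = 24
24 = (4,4)_5 → 4³ + 4³ = 64 + 64 = 128
128 = (1,0,0,3)_5 → 1³ + 0³ + 0³ + 3³ = 1 + 0 + 0 + 27 = 28
28 = (1,0,3)_5 → 1³ + 0³ + 3³ = 1 + 0 + 27 = 28  — 28 repeats.
That took 8 steps.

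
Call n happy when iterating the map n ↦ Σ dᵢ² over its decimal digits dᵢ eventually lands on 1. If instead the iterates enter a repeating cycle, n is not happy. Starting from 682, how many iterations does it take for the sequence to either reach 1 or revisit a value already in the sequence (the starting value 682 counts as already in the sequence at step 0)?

682 → 6² + 8² + 2² = 36 + 64 + 4 = 104
104 → 1² + 0² + 4² = 1 + 0 + 16 = 17
17 → 1² + 7² = 1 + 49 = 50
50 → 5² + 0² = 25 + 0 = 25
25 → 2² + 5² = 4 + 25 = 29
29 → 2² + 9² = 4 + 81 = 85
85 → 8² + 5² = 64 + 25 = 89
89 → 8² + 9² = 64 + 81 = 145
145 → 1² + 4² + 5² = 1 + 16 + 25 = 42
42 → 4² + 2² = 16 + 4 = 20
20 → 2² + 0² = 4 + 0 = 4
4 → 4² = 16
16 → 1² + 6² = 1 + 36 = 37
37 → 3² + 7² = 9 + 49 = 58
58 → 5² + 8² = 25 + 64 = 89  — 89 repeats.
That took 15 steps.

15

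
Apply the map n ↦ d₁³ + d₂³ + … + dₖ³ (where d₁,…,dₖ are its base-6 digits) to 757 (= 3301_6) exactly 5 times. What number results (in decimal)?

757 = (3,3,0,1)_6 → 3³ + 3³ + 0³ + 1³ = 27 + 27 + 0 + 1 = 55
55 = (1,3,1)_6 → 1³ + 3³ + 1³ = 1 + 27 + 1 = 29
29 = (4,5)_6 → 4³ + 5³ = 64 + 125 = 189
189 = (5,1,3)_6 → 5³ + 1³ + 3³ = 125 + 1 + 27 = 153
153 = (4,1,3)_6 → 4³ + 1³ + 3³ = 64 + 1 + 27 = 92

92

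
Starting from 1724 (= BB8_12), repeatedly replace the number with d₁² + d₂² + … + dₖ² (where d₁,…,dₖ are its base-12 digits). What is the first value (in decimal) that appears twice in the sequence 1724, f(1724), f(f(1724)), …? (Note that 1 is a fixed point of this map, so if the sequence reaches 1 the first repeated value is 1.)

41

1724 = (11,11,8)_12 → 306
306 = (2,1,6)_12 → 41
41 = (3,5)_12 → 34
34 = (2,10)_12 → 104
104 = (8,8)_12 → 128
128 = (10,8)_12 → 164
164 = (1,1,8)_12 → 66
66 = (5,6)_12 → 61
61 = (5,1)_12 → 26
26 = (2,2)_12 → 8
8 = (8)_12 → 64
64 = (5,4)_12 → 41  — 41 already appeared earlier.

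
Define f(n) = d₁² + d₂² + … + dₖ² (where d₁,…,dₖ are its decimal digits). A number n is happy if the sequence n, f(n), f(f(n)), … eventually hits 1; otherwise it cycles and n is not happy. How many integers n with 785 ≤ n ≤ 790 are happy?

785: 785 → 138 → 74 → 65 → 61 → 37 → 58 → 89 → 145 → 42 → 20 → 4 → 16 → 37  — not happy
786: 786 → 149 → 98 → 145 → 42 → 20 → 4 → 16 → 37 → 58 → 89 → 145  — not happy
787: 787 → 162 → 41 → 17 → 50 → 25 → 29 → 85 → 89 → 145 → 42 → 20 → 4 → 16 → 37 → 58 → 89  — not happy
788: 788 → 177 → 99 → 162 → 41 → 17 → 50 → 25 → 29 → 85 → 89 → 145 → 42 → 20 → 4 → 16 → 37 → 58 → 89  — not happy
789: 789 → 194 → 98 → 145 → 42 → 20 → 4 → 16 → 37 → 58 → 89 → 145  — not happy
790: 790 → 130 → 10 → 1  — happy
happy: 790

1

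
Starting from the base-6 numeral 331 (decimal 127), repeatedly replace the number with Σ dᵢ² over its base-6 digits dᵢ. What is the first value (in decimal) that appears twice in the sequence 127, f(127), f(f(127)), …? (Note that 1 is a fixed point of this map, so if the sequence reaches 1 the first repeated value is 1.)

127 = (3,3,1)_6 → 3² + 3² + 1² = 9 + 9 + 1 = 19
19 = (3,1)_6 → 3² + 1² = 9 + 1 = 10
10 = (1,4)_6 → 1² + 4² = 1 + 16 = 17
17 = (2,5)_6 → 2² + 5² = 4 + 25 = 29
29 = (4,5)_6 → 4² + 5² = 16 + 25 = 41
41 = (1,0,5)_6 → 1² + 0² + 5² = 1 + 0 + 25 = 26
26 = (4,2)_6 → 4² + 2² = 16 + 4 = 20
20 = (3,2)_6 → 3² + 2² = 9 + 4 = 13
13 = (2,1)_6 → 2² + 1² = 4 + 1 = 5
5 = (5)_6 → 5² = 25
25 = (4,1)_6 → 4² + 1² = 16 + 1 = 17  — 17 already appeared earlier.

17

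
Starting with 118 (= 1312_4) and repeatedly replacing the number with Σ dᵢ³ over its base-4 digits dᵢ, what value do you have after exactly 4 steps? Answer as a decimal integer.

1

118 = (1,3,1,2)_4 → 37
37 = (2,1,1)_4 → 10
10 = (2,2)_4 → 16
16 = (1,0,0)_4 → 1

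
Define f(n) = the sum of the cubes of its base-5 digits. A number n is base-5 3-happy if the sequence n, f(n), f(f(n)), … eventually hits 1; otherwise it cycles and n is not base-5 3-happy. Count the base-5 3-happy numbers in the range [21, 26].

1

21: 21 → 65 → 35 → 9 → 65  (repeats 65)
22: 22 → 72 → 80 → 28 → 28  (repeats 28)
23: 23 → 91 → 55 → 9 → 65 → 35 → 9  (repeats 9)
24: 24 → 128 → 28 → 28  (repeats 28)
25: 25 → 1  (reaches 1)
26: 26 → 2 → 8 → 28 → 28  (repeats 28)
base-5 3-happy: 25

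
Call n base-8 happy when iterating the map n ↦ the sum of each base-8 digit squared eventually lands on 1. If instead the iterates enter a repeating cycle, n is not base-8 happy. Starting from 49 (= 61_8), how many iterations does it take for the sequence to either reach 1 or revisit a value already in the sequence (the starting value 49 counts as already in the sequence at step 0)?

5

49 = (6,1)_8 → 37
37 = (4,5)_8 → 41
41 = (5,1)_8 → 26
26 = (3,2)_8 → 13
13 = (1,5)_8 → 26  — 26 repeats.
That took 5 steps.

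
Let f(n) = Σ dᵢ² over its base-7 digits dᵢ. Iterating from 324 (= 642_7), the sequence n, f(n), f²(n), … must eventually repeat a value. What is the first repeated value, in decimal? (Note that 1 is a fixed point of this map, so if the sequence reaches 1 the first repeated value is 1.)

324 = (6,4,2)_7 → 6² + 4² + 2² = 36 + 16 + 4 = 56
56 = (1,1,0)_7 → 1² + 1² + 0² = 1 + 1 + 0 = 2
2 = (2)_7 → 2² = 4
4 = (4)_7 → 4² = 16
16 = (2,2)_7 → 2² + 2² = 4 + 4 = 8
8 = (1,1)_7 → 1² + 1² = 1 + 1 = 2  — 2 already appeared earlier.

2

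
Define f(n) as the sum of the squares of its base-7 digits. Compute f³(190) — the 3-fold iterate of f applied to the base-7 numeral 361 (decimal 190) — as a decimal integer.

190 = (3,6,1)_7 → 46
46 = (6,4)_7 → 52
52 = (1,0,3)_7 → 10

10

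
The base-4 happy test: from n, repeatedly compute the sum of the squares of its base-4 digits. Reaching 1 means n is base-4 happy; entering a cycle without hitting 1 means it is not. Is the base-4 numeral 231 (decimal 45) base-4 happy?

base-4 happy

45 = (2,3,1)_4 → 2² + 3² + 1² = 4 + 9 + 1 = 14
14 = (3,2)_4 → 3² + 2² = 9 + 4 = 13
13 = (3,1)_4 → 3² + 1² = 9 + 1 = 10
10 = (2,2)_4 → 2² + 2² = 4 + 4 = 8
8 = (2,0)_4 → 2² + 0² = 4 + 0 = 4
4 = (1,0)_4 → 1² + 0² = 1 + 0 = 1  — reached 1.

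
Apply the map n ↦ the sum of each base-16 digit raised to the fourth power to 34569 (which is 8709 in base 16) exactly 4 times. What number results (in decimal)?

34569 = (8,7,0,9)_16 → 13058
13058 = (3,3,0,2)_16 → 178
178 = (11,2)_16 → 14657
14657 = (3,9,4,1)_16 → 6899

6899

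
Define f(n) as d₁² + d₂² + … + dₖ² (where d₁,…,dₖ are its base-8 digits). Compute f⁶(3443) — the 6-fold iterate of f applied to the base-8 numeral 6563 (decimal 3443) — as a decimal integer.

3443 = (6,5,6,3)_8 → 106
106 = (1,5,2)_8 → 30
30 = (3,6)_8 → 45
45 = (5,5)_8 → 50
50 = (6,2)_8 → 40
40 = (5,0)_8 → 25

25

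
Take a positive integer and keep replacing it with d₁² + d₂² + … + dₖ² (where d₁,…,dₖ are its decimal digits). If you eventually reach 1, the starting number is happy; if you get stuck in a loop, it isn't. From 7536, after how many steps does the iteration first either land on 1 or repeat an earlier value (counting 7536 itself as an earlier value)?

12

7536 → 7² + 5² + 3² + 6² = 49 + 25 + 9 + 36 = 119
119 → 1² + 1² + 9² = 1 + 1 + 81 = 83
83 → 8² + 3² = 64 + 9 = 73
73 → 7² + 3² = 49 + 9 = 58
58 → 5² + 8² = 25 + 64 = 89
89 → 8² + 9² = 64 + 81 = 145
145 → 1² + 4² + 5² = 1 + 16 + 25 = 42
42 → 4² + 2² = 16 + 4 = 20
20 → 2² + 0² = 4 + 0 = 4
4 → 4² = 16
16 → 1² + 6² = 1 + 36 = 37
37 → 3² + 7² = 9 + 49 = 58  — 58 repeats.
That took 12 steps.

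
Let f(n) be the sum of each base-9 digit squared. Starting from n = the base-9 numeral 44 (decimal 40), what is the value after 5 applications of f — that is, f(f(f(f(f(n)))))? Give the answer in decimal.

40 = (4,4)_9 → 32
32 = (3,5)_9 → 34
34 = (3,7)_9 → 58
58 = (6,4)_9 → 52
52 = (5,7)_9 → 74

74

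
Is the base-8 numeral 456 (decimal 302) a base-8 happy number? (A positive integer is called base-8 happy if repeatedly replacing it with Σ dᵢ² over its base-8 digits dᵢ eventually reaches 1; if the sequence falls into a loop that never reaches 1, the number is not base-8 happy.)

302 = (4,5,6)_8 → 4² + 5² + 6² = 16 + 25 + 36 = 77
77 = (1,1,5)_8 → 1² + 1² + 5² = 1 + 1 + 25 = 27
27 = (3,3)_8 → 3² + 3² = 9 + 9 = 18
18 = (2,2)_8 → 2² + 2² = 4 + 4 = 8
8 = (1,0)_8 → 1² + 0² = 1 + 0 = 1  — reached 1.

base-8 happy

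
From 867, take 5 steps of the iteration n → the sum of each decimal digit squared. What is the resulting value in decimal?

867 → 149
149 → 98
98 → 145
145 → 42
42 → 20

20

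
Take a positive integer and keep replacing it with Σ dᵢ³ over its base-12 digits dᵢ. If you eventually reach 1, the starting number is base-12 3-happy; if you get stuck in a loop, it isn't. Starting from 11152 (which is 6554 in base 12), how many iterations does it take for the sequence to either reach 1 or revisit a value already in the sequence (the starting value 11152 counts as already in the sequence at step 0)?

12

11152 = (6,5,5,4)_12 → 530
530 = (3,8,2)_12 → 547
547 = (3,9,7)_12 → 1099
1099 = (7,7,7)_12 → 1029
1029 = (7,1,9)_12 → 1073
1073 = (7,5,5)_12 → 593
593 = (4,1,5)_12 → 190
190 = (1,3,10)_12 → 1028
1028 = (7,1,8)_12 → 856
856 = (5,11,4)_12 → 1520
1520 = (10,6,8)_12 → 1728
1728 = (1,0,0,0)_12 → 1  — reached 1.
That took 12 steps.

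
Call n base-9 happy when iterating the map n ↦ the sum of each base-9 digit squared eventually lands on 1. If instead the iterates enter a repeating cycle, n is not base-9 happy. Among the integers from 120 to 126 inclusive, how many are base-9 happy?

120: 120 → 26 → 68 → 74 → 68  — not base-9 happy
121: 121 → 33 → 45 → 25 → 53 → 89 → 65 → 53  — not base-9 happy
122: 122 → 42 → 52 → 74 → 68 → 74  — not base-9 happy
123: 123 → 53 → 89 → 65 → 53  — not base-9 happy
124: 124 → 66 → 58 → 52 → 74 → 68 → 74  — not base-9 happy
125: 125 → 81 → 1  — base-9 happy
126: 126 → 26 → 68 → 74 → 68  — not base-9 happy
base-9 happy: 125

1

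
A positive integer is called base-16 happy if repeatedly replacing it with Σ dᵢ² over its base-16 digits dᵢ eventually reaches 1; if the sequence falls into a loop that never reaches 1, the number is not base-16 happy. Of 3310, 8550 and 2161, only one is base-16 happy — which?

3310: 3310 → 536 → 69 → 41 → 85 → 50 → 13 → 169 → 181 → 146 → 85  — repeats 85 (not base-16 happy)
8550: 8550 → 77 → 185 → 202 → 244 → 241 → 226 → 200 → 208 → 169 → 181 → 146 → 85 → 50 → 13 → 169  — repeats 169 (not base-16 happy)
2161: 2161 → 114 → 53 → 34 → 8 → 64 → 16 → 1  — reaches 1 (base-16 happy)

2161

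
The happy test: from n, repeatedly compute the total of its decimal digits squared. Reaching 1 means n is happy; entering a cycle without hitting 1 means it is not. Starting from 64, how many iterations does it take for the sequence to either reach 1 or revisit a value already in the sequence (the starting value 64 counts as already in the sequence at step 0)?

64 → 6² + 4² = 36 + 16 = 52
52 → 5² + 2² = 25 + 4 = 29
29 → 2² + 9² = 4 + 81 = 85
85 → 8² + 5² = 64 + 25 = 89
89 → 8² + 9² = 64 + 81 = 145
145 → 1² + 4² + 5² = 1 + 16 + 25 = 42
42 → 4² + 2² = 16 + 4 = 20
20 → 2² + 0² = 4 + 0 = 4
4 → 4² = 16
16 → 1² + 6² = 1 + 36 = 37
37 → 3² + 7² = 9 + 49 = 58
58 → 5² + 8² = 25 + 64 = 89  — 89 repeats.
That took 12 steps.

12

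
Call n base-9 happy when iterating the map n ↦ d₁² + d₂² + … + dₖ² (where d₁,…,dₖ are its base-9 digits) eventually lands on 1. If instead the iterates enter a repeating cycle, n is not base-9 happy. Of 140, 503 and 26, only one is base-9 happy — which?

503

140: 140 → 62 → 100 → 6 → 36 → 16 → 50 → 50  — repeats 50 (not base-9 happy)
503: 503 → 101 → 9 → 1  — reaches 1 (base-9 happy)
26: 26 → 68 → 74 → 68  — repeats 68 (not base-9 happy)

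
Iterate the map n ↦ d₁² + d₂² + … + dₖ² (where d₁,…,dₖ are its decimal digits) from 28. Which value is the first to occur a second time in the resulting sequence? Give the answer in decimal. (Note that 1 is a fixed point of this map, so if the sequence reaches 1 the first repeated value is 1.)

28 → 2² + 8² = 68
68 → 6² + 8² = 100
100 → 1² + 0² + 0² = 1  — reached the fixed point 1.
1 → 1, so 1 is the first repeated value.

1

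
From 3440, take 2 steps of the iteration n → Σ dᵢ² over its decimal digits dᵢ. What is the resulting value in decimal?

17

3440 → 3² + 4² + 4² + 0² = 9 + 16 + 16 + 0 = 41
41 → 4² + 1² = 16 + 1 = 17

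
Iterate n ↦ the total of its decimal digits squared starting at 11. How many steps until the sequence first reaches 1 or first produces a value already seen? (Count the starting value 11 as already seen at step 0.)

11 → 2
2 → 4
4 → 16
16 → 37
37 → 58
58 → 89
89 → 145
145 → 42
42 → 20
20 → 4  — 4 repeats.
That took 10 steps.

10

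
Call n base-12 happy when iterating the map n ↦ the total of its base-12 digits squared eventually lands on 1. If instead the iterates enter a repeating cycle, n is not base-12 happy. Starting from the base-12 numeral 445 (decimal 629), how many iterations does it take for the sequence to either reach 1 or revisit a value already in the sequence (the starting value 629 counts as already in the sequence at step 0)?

629 = (4,4,5)_12 → 57
57 = (4,9)_12 → 97
97 = (8,1)_12 → 65
65 = (5,5)_12 → 50
50 = (4,2)_12 → 20
20 = (1,8)_12 → 65  — 65 repeats.
That took 6 steps.

6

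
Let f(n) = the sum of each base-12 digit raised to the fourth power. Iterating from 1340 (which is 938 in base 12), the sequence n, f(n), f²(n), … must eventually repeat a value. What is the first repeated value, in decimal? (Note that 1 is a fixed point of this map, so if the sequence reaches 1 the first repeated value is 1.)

1340 = (9,3,8)_12 → 9⁴ + 3⁴ + 8⁴ = 10738
10738 = (6,2,6,10)_12 → 6⁴ + 2⁴ + 6⁴ + 10⁴ = 12608
12608 = (7,3,6,8)_12 → 7⁴ + 3⁴ + 6⁴ + 8⁴ = 7874
7874 = (4,6,8,2)_12 → 4⁴ + 6⁴ + 8⁴ + 2⁴ = 5664
5664 = (3,3,4,0)_12 → 3⁴ + 3⁴ + 4⁴ + 0⁴ = 418
418 = (2,10,10)_12 → 2⁴ + 10⁴ + 10⁴ = 20016
20016 = (11,7,0,0)_12 → 11⁴ + 7⁴ + 0⁴ + 0⁴ = 17042
17042 = (9,10,4,2)_12 → 9⁴ + 10⁴ + 4⁴ + 2⁴ = 16833
16833 = (9,8,10,9)_12 → 9⁴ + 8⁴ + 10⁴ + 9⁴ = 27218
27218 = (1,3,9,0,2)_12 → 1⁴ + 3⁴ + 9⁴ + 0⁴ + 2⁴ = 6659
6659 = (3,10,2,11)_12 → 3⁴ + 10⁴ + 2⁴ + 11⁴ = 24738
24738 = (1,2,3,9,6)_12 → 1⁴ + 2⁴ + 3⁴ + 9⁴ + 6⁴ = 7955
7955 = (4,7,2,11)_12 → 4⁴ + 7⁴ + 2⁴ + 11⁴ = 17314
17314 = (10,0,2,10)_12 → 10⁴ + 0⁴ + 2⁴ + 10⁴ = 20016  — 20016 already appeared earlier.

20016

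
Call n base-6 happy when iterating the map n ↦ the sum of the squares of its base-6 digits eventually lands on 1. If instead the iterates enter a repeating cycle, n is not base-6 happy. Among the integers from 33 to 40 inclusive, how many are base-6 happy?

1

33: 33 → 34 → 41 → 26 → 20 → 13 → 5 → 25 → 17 → 29 → 41  — not base-6 happy
34: 34 → 41 → 26 → 20 → 13 → 5 → 25 → 17 → 29 → 41  — not base-6 happy
35: 35 → 50 → 9 → 10 → 17 → 29 → 41 → 26 → 20 → 13 → 5 → 25 → 17  — not base-6 happy
36: 36 → 1  — base-6 happy
37: 37 → 2 → 4 → 16 → 20 → 13 → 5 → 25 → 17 → 29 → 41 → 26 → 20  — not base-6 happy
38: 38 → 5 → 25 → 17 → 29 → 41 → 26 → 20 → 13 → 5  — not base-6 happy
39: 39 → 10 → 17 → 29 → 41 → 26 → 20 → 13 → 5 → 25 → 17  — not base-6 happy
40: 40 → 17 → 29 → 41 → 26 → 20 → 13 → 5 → 25 → 17  — not base-6 happy
base-6 happy: 36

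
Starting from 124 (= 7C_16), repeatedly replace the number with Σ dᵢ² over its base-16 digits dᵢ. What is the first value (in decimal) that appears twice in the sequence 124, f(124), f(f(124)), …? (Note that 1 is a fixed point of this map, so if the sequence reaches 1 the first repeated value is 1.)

169

124 = (7,12)_16 → 193
193 = (12,1)_16 → 145
145 = (9,1)_16 → 82
82 = (5,2)_16 → 29
29 = (1,13)_16 → 170
170 = (10,10)_16 → 200
200 = (12,8)_16 → 208
208 = (13,0)_16 → 169
169 = (10,9)_16 → 181
181 = (11,5)_16 → 146
146 = (9,2)_16 → 85
85 = (5,5)_16 → 50
50 = (3,2)_16 → 13
13 = (13)_16 → 169  — 169 already appeared earlier.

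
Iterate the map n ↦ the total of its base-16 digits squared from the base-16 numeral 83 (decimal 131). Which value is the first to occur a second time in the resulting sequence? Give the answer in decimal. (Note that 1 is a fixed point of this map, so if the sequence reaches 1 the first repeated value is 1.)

169

131 = (8,3)_16 → 8² + 3² = 64 + 9 = 73
73 = (4,9)_16 → 4² + 9² = 16 + 81 = 97
97 = (6,1)_16 → 6² + 1² = 36 + 1 = 37
37 = (2,5)_16 → 2² + 5² = 4 + 25 = 29
29 = (1,13)_16 → 1² + 13² = 1 + 169 = 170
170 = (10,10)_16 → 10² + 10² = 100 + 100 = 200
200 = (12,8)_16 → 12² + 8² = 144 + 64 = 208
208 = (13,0)_16 → 13² + 0² = 169 + 0 = 169
169 = (10,9)_16 → 10² + 9² = 100 + 81 = 181
181 = (11,5)_16 → 11² + 5² = 121 + 25 = 146
146 = (9,2)_16 → 9² + 2² = 81 + 4 = 85
85 = (5,5)_16 → 5² + 5² = 25 + 25 = 50
50 = (3,2)_16 → 3² + 2² = 9 + 4 = 13
13 = (13)_16 → 13² = 169  — 169 already appeared earlier.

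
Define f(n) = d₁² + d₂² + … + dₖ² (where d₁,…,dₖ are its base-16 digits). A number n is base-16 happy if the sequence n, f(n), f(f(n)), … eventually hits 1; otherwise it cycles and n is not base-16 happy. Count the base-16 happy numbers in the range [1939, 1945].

1939: 1939 → 139 → 185 → 202 → 244 → 241 → 226 → 200 → 208 → 169 → 181 → 146 → 85 → 50 → 13 → 169  — not base-16 happy
1940: 1940 → 146 → 85 → 50 → 13 → 169 → 181 → 146  — not base-16 happy
1941: 1941 → 155 → 202 → 244 → 241 → 226 → 200 → 208 → 169 → 181 → 146 → 85 → 50 → 13 → 169  — not base-16 happy
1942: 1942 → 166 → 136 → 128 → 64 → 16 → 1  — base-16 happy
1943: 1943 → 179 → 130 → 68 → 32 → 4 → 16 → 1  — base-16 happy
1944: 1944 → 194 → 148 → 97 → 37 → 29 → 170 → 200 → 208 → 169 → 181 → 146 → 85 → 50 → 13 → 169  — not base-16 happy
1945: 1945 → 211 → 178 → 125 → 218 → 269 → 170 → 200 → 208 → 169 → 181 → 146 → 85 → 50 → 13 → 169  — not base-16 happy
base-16 happy: 1942, 1943

2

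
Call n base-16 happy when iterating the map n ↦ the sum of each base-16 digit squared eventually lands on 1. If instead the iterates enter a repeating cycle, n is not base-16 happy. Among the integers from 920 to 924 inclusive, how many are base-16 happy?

920: 920 → 154 → 181 → 146 → 85 → 50 → 13 → 169 → 181  (repeats 181)
921: 921 → 171 → 221 → 338 → 30 → 197 → 169 → 181 → 146 → 85 → 50 → 13 → 169  (repeats 169)
922: 922 → 190 → 317 → 179 → 130 → 68 → 32 → 4 → 16 → 1  (reaches 1)
923: 923 → 211 → 178 → 125 → 218 → 269 → 170 → 200 → 208 → 169 → 181 → 146 → 85 → 50 → 13 → 169  (repeats 169)
924: 924 → 234 → 296 → 69 → 41 → 85 → 50 → 13 → 169 → 181 → 146 → 85  (repeats 85)
base-16 happy: 922

1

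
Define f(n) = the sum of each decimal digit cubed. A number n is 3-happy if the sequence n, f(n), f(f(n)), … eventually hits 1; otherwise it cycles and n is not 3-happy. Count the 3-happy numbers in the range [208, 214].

1

208: 208 → 520 → 133 → 55 → 250 → 133  — not 3-happy
209: 209 → 737 → 713 → 371 → 371  — not 3-happy
210: 210 → 9 → 729 → 1080 → 513 → 153 → 153  — not 3-happy
211: 211 → 10 → 1  — 3-happy
212: 212 → 17 → 344 → 155 → 251 → 134 → 92 → 737 → 713 → 371 → 371  — not 3-happy
213: 213 → 36 → 243 → 99 → 1458 → 702 → 351 → 153 → 153  — not 3-happy
214: 214 → 73 → 370 → 370  — not 3-happy
3-happy: 211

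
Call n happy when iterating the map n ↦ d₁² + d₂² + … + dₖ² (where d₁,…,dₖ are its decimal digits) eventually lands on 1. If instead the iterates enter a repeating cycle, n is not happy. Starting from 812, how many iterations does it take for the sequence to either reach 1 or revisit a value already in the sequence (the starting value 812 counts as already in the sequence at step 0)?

14

812 → 8² + 1² + 2² = 69
69 → 6² + 9² = 117
117 → 1² + 1² + 7² = 51
51 → 5² + 1² = 26
26 → 2² + 6² = 40
40 → 4² + 0² = 16
16 → 1² + 6² = 37
37 → 3² + 7² = 58
58 → 5² + 8² = 89
89 → 8² + 9² = 145
145 → 1² + 4² + 5² = 42
42 → 4² + 2² = 20
20 → 2² + 0² = 4
4 → 4² = 16  — 16 repeats.
That took 14 steps.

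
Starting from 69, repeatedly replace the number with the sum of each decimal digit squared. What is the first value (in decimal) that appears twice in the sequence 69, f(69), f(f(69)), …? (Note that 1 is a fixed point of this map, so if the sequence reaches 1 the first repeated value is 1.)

69 → 6² + 9² = 117
117 → 1² + 1² + 7² = 51
51 → 5² + 1² = 26
26 → 2² + 6² = 40
40 → 4² + 0² = 16
16 → 1² + 6² = 37
37 → 3² + 7² = 58
58 → 5² + 8² = 89
89 → 8² + 9² = 145
145 → 1² + 4² + 5² = 42
42 → 4² + 2² = 20
20 → 2² + 0² = 4
4 → 4² = 16  — 16 already appeared earlier.

16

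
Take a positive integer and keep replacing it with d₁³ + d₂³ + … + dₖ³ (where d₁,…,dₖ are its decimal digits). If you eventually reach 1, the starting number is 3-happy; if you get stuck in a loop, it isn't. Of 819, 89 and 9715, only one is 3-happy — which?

819: 819 → 1242 → 81 → 513 → 153 → 153  — repeats 153 (not 3-happy)
89: 89 → 1241 → 74 → 407 → 407  — repeats 407 (not 3-happy)
9715: 9715 → 1198 → 1243 → 100 → 1  — reaches 1 (3-happy)

9715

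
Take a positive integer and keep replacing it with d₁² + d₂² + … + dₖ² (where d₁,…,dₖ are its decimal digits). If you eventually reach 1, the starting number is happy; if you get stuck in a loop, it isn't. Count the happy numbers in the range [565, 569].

2

565: 565 → 86 → 100 → 1  — happy
566: 566 → 97 → 130 → 10 → 1  — happy
567: 567 → 110 → 2 → 4 → 16 → 37 → 58 → 89 → 145 → 42 → 20 → 4  — not happy
568: 568 → 125 → 30 → 9 → 81 → 65 → 61 → 37 → 58 → 89 → 145 → 42 → 20 → 4 → 16 → 37  — not happy
569: 569 → 142 → 21 → 5 → 25 → 29 → 85 → 89 → 145 → 42 → 20 → 4 → 16 → 37 → 58 → 89  — not happy
happy: 565, 566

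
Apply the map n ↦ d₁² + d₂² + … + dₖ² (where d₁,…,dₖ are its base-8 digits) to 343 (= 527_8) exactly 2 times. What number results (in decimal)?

343 = (5,2,7)_8 → 5² + 2² + 7² = 78
78 = (1,1,6)_8 → 1² + 1² + 6² = 38

38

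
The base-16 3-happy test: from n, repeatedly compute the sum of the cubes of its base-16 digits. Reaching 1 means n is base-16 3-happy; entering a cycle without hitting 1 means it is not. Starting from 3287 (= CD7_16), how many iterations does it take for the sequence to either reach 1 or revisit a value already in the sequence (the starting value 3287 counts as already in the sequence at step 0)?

3287 = (12,13,7)_16 → 12³ + 13³ + 7³ = 1728 + 2197 + 343 = 4268
4268 = (1,0,10,12)_16 → 1³ + 0³ + 10³ + 12³ = 1 + 0 + 1000 + 1728 = 2729
2729 = (10,10,9)_16 → 10³ + 10³ + 9³ = 1000 + 1000 + 729 = 2729  — 2729 repeats.
That took 3 steps.

3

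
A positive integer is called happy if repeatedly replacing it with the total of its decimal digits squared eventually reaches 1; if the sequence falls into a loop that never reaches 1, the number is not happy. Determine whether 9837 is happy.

9837 → 9² + 8² + 3² + 7² = 203
203 → 2² + 0² + 3² = 13
13 → 1² + 3² = 10
10 → 1² + 0² = 1  — reached 1.

happy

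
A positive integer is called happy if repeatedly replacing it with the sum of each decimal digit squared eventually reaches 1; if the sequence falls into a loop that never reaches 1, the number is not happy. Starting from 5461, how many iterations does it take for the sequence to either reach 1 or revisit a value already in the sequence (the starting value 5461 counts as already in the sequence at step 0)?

5461 → 5² + 4² + 6² + 1² = 25 + 16 + 36 + 1 = 78
78 → 7² + 8² = 49 + 64 = 113
113 → 1² + 1² + 3² = 1 + 1 + 9 = 11
11 → 1² + 1² = 1 + 1 = 2
2 → 2² = 4
4 → 4² = 16
16 → 1² + 6² = 1 + 36 = 37
37 → 3² + 7² = 9 + 49 = 58
58 → 5² + 8² = 25 + 64 = 89
89 → 8² + 9² = 64 + 81 = 145
145 → 1² + 4² + 5² = 1 + 16 + 25 = 42
42 → 4² + 2² = 16 + 4 = 20
20 → 2² + 0² = 4 + 0 = 4  — 4 repeats.
That took 13 steps.

13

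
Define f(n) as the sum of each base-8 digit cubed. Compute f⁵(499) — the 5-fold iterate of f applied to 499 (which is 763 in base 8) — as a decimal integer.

499 = (7,6,3)_8 → 586
586 = (1,1,1,2)_8 → 11
11 = (1,3)_8 → 28
28 = (3,4)_8 → 91
91 = (1,3,3)_8 → 55

55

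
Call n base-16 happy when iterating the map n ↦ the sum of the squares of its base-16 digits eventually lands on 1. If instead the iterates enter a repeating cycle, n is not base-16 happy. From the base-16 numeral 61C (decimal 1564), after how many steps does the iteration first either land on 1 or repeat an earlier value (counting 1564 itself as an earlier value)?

7

1564 = (6,1,12)_16 → 6² + 1² + 12² = 181
181 = (11,5)_16 → 11² + 5² = 146
146 = (9,2)_16 → 9² + 2² = 85
85 = (5,5)_16 → 5² + 5² = 50
50 = (3,2)_16 → 3² + 2² = 13
13 = (13)_16 → 13² = 169
169 = (10,9)_16 → 10² + 9² = 181  — 181 repeats.
That took 7 steps.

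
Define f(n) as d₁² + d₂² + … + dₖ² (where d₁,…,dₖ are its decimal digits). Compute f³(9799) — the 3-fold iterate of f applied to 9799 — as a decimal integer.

9799 → 9² + 7² + 9² + 9² = 81 + 49 + 81 + 81 = 292
292 → 2² + 9² + 2² = 4 + 81 + 4 = 89
89 → 8² + 9² = 64 + 81 = 145

145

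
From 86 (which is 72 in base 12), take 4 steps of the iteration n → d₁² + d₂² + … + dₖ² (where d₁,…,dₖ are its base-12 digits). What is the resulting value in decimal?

86 = (7,2)_12 → 7² + 2² = 49 + 4 = 53
53 = (4,5)_12 → 4² + 5² = 16 + 25 = 41
41 = (3,5)_12 → 3² + 5² = 9 + 25 = 34
34 = (2,10)_12 → 2² + 10² = 4 + 100 = 104

104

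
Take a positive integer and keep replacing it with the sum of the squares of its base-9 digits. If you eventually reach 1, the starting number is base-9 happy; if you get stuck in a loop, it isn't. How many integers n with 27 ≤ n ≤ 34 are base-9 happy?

1

27: 27 → 9 → 1  (reaches 1)
28: 28 → 10 → 2 → 4 → 16 → 50 → 50  (repeats 50)
29: 29 → 13 → 17 → 65 → 53 → 89 → 65  (repeats 65)
30: 30 → 18 → 4 → 16 → 50 → 50  (repeats 50)
31: 31 → 25 → 53 → 89 → 65 → 53  (repeats 53)
32: 32 → 34 → 58 → 52 → 74 → 68 → 74  (repeats 74)
33: 33 → 45 → 25 → 53 → 89 → 65 → 53  (repeats 53)
34: 34 → 58 → 52 → 74 → 68 → 74  (repeats 74)
base-9 happy: 27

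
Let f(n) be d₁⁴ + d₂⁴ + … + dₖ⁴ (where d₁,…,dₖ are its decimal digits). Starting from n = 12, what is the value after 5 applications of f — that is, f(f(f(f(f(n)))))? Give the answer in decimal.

8208

12 → 17
17 → 2402
2402 → 288
288 → 8208
8208 → 8208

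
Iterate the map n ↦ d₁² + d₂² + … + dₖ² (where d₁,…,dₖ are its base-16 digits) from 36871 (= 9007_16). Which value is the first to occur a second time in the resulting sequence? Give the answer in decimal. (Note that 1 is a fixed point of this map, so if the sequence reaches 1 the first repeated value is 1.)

1

36871 = (9,0,0,7)_16 → 9² + 0² + 0² + 7² = 81 + 0 + 0 + 49 = 130
130 = (8,2)_16 → 8² + 2² = 64 + 4 = 68
68 = (4,4)_16 → 4² + 4² = 16 + 16 = 32
32 = (2,0)_16 → 2² + 0² = 4 + 0 = 4
4 = (4)_16 → 4² = 16
16 = (1,0)_16 → 1² + 0² = 1 + 0 = 1  — reached the fixed point 1.
1 → 1, so 1 is the first repeated value.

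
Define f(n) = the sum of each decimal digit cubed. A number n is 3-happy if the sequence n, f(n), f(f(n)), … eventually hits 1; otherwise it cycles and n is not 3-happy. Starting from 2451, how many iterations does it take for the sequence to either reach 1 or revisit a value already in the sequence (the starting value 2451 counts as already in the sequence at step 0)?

2451 → 2³ + 4³ + 5³ + 1³ = 8 + 64 + 125 + 1 = 198
198 → 1³ + 9³ + 8³ = 1 + 729 + 512 = 1242
1242 → 1³ + 2³ + 4³ + 2³ = 1 + 8 + 64 + 8 = 81
81 → 8³ + 1³ = 512 + 1 = 513
513 → 5³ + 1³ + 3³ = 125 + 1 + 27 = 153
153 → 1³ + 5³ + 3³ = 1 + 125 + 27 = 153  — 153 repeats.
That took 6 steps.

6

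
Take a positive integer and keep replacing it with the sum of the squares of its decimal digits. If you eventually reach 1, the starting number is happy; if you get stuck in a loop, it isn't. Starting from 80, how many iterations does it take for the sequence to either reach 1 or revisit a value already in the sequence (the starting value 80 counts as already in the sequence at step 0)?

13

80 → 8² + 0² = 64 + 0 = 64
64 → 6² + 4² = 36 + 16 = 52
52 → 5² + 2² = 25 + 4 = 29
29 → 2² + 9² = 4 + 81 = 85
85 → 8² + 5² = 64 + 25 = 89
89 → 8² + 9² = 64 + 81 = 145
145 → 1² + 4² + 5² = 1 + 16 + 25 = 42
42 → 4² + 2² = 16 + 4 = 20
20 → 2² + 0² = 4 + 0 = 4
4 → 4² = 16
16 → 1² + 6² = 1 + 36 = 37
37 → 3² + 7² = 9 + 49 = 58
58 → 5² + 8² = 25 + 64 = 89  — 89 repeats.
That took 13 steps.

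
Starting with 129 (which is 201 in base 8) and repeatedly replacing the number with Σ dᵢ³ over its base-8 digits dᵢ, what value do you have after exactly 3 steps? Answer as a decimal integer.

8

129 = (2,0,1)_8 → 2³ + 0³ + 1³ = 9
9 = (1,1)_8 → 1³ + 1³ = 2
2 = (2)_8 → 2³ = 8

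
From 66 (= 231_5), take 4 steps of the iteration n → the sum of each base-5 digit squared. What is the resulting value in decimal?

66 = (2,3,1)_5 → 2² + 3² + 1² = 14
14 = (2,4)_5 → 2² + 4² = 20
20 = (4,0)_5 → 4² + 0² = 16
16 = (3,1)_5 → 3² + 1² = 10

10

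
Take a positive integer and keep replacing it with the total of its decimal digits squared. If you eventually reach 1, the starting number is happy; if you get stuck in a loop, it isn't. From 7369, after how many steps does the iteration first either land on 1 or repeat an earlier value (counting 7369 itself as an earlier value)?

7369 → 7² + 3² + 6² + 9² = 49 + 9 + 36 + 81 = 175
175 → 1² + 7² + 5² = 1 + 49 + 25 = 75
75 → 7² + 5² = 49 + 25 = 74
74 → 7² + 4² = 49 + 16 = 65
65 → 6² + 5² = 36 + 25 = 61
61 → 6² + 1² = 36 + 1 = 37
37 → 3² + 7² = 9 + 49 = 58
58 → 5² + 8² = 25 + 64 = 89
89 → 8² + 9² = 64 + 81 = 145
145 → 1² + 4² + 5² = 1 + 16 + 25 = 42
42 → 4² + 2² = 16 + 4 = 20
20 → 2² + 0² = 4 + 0 = 4
4 → 4² = 16
16 → 1² + 6² = 1 + 36 = 37  — 37 repeats.
That took 14 steps.

14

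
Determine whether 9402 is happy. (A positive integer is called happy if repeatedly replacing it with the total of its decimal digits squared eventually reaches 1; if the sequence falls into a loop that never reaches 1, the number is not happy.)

9402 → 9² + 4² + 0² + 2² = 81 + 16 + 0 + 4 = 101
101 → 1² + 0² + 1² = 1 + 0 + 1 = 2
2 → 2² = 4
4 → 4² = 16
16 → 1² + 6² = 1 + 36 = 37
37 → 3² + 7² = 9 + 49 = 58
58 → 5² + 8² = 25 + 64 = 89
89 → 8² + 9² = 64 + 81 = 145
145 → 1² + 4² + 5² = 1 + 16 + 25 = 42
42 → 4² + 2² = 16 + 4 = 20
20 → 2² + 0² = 4 + 0 = 4  — 4 already seen; the sequence cycles without reaching 1.

not happy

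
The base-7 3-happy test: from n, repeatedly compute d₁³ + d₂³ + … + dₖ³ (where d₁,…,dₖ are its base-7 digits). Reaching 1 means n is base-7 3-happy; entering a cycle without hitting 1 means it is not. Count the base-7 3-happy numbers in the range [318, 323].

1

318: 318 → 270 → 216 → 288 → 342 → 648 → 282 → 258 → 342  — not base-7 3-happy
319: 319 → 307 → 433 → 343 → 1  — base-7 3-happy
320: 320 → 368 → 92 → 218 → 92  — not base-7 3-happy
321: 321 → 459 → 81 → 129 → 99 → 9 → 9  — not base-7 3-happy
322: 322 → 280 → 250 → 250  — not base-7 3-happy
323: 323 → 281 → 251 → 341 → 557 → 137 → 197 → 65 → 17 → 35 → 125 → 251  — not base-7 3-happy
base-7 3-happy: 319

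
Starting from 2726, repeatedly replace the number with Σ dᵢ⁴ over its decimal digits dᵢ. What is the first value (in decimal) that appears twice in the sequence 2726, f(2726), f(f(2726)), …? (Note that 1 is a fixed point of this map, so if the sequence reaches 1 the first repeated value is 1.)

8208

2726 → 3729
3729 → 9059
9059 → 13747
13747 → 5140
5140 → 882
882 → 8208
8208 → 8208  — 8208 already appeared earlier.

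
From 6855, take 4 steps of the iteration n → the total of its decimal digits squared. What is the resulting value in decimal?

16

6855 → 6² + 8² + 5² + 5² = 36 + 64 + 25 + 25 = 150
150 → 1² + 5² + 0² = 1 + 25 + 0 = 26
26 → 2² + 6² = 4 + 36 = 40
40 → 4² + 0² = 16 + 0 = 16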